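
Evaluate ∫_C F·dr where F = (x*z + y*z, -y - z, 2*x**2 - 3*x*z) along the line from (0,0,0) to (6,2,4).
58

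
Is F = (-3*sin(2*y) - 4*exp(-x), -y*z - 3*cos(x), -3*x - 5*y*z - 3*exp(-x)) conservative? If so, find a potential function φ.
No, ∇×F = (y - 5*z, 3 - 3*exp(-x), 3*sin(x) + 6*cos(2*y)) ≠ 0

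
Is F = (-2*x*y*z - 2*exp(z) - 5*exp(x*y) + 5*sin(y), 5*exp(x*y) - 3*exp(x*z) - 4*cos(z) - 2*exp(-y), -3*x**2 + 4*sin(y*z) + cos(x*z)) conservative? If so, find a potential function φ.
No, ∇×F = (3*x*exp(x*z) + 4*z*cos(y*z) - 4*sin(z), -2*x*y + 6*x + z*sin(x*z) - 2*exp(z), 2*x*z + 5*x*exp(x*y) + 5*y*exp(x*y) - 3*z*exp(x*z) - 5*cos(y)) ≠ 0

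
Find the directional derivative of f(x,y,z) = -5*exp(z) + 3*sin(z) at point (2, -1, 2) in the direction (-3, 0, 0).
0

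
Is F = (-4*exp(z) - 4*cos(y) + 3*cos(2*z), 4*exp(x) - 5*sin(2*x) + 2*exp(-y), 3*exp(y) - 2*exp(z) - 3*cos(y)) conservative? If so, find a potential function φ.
No, ∇×F = (3*exp(y) + 3*sin(y), -4*exp(z) - 6*sin(2*z), 4*exp(x) - 4*sin(y) - 10*cos(2*x)) ≠ 0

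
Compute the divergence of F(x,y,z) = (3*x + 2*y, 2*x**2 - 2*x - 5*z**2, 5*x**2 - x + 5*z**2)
10*z + 3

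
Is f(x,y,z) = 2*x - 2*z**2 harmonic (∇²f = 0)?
No, ∇²f = -4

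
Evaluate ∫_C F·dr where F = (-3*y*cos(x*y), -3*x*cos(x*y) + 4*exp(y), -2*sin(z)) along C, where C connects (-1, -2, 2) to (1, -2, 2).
6*sin(2)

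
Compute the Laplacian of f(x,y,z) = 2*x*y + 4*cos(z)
-4*cos(z)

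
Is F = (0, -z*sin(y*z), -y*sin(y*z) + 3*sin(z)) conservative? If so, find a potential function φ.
Yes, F is conservative. φ = -3*cos(z) + cos(y*z)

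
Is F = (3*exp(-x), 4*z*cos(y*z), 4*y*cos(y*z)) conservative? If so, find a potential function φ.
Yes, F is conservative. φ = 4*sin(y*z) - 3*exp(-x)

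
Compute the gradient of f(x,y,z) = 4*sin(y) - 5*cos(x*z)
(5*z*sin(x*z), 4*cos(y), 5*x*sin(x*z))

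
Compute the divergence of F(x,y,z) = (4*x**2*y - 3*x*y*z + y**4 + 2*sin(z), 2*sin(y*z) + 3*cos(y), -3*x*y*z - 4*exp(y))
5*x*y - 3*y*z + 2*z*cos(y*z) - 3*sin(y)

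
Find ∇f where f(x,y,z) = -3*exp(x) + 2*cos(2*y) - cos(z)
(-3*exp(x), -4*sin(2*y), sin(z))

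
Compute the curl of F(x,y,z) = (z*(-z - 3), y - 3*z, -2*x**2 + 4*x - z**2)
(3, 4*x - 2*z - 7, 0)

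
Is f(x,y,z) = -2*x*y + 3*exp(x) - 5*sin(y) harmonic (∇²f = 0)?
No, ∇²f = 3*exp(x) + 5*sin(y)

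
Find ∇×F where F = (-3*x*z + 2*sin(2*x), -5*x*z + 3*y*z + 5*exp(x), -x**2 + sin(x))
(5*x - 3*y, -x - cos(x), -5*z + 5*exp(x))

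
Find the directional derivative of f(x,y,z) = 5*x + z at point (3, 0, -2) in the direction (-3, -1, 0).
-3*sqrt(10)/2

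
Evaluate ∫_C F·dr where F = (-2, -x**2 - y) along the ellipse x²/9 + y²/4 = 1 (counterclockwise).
0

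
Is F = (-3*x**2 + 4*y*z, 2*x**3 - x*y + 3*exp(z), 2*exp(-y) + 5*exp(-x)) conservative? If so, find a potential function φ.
No, ∇×F = (-3*exp(z) - 2*exp(-y), 4*y + 5*exp(-x), 6*x**2 - y - 4*z) ≠ 0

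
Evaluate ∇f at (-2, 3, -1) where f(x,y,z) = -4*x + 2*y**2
(-4, 12, 0)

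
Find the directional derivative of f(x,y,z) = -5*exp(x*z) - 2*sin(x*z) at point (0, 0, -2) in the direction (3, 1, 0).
21*sqrt(10)/5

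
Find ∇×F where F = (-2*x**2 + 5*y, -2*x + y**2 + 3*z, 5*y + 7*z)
(2, 0, -7)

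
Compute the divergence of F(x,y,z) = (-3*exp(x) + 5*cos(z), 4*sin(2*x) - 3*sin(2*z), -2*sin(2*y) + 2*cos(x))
-3*exp(x)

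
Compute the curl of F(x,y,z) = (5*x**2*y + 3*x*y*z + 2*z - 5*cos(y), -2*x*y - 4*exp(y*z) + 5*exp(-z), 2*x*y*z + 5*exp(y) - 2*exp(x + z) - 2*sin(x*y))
(2*x*z - 2*x*cos(x*y) + 4*y*exp(y*z) + 5*exp(y) + 5*exp(-z), 3*x*y - 2*y*z + 2*y*cos(x*y) + 2*exp(x + z) + 2, -5*x**2 - 3*x*z - 2*y - 5*sin(y))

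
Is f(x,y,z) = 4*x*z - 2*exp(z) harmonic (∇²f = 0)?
No, ∇²f = -2*exp(z)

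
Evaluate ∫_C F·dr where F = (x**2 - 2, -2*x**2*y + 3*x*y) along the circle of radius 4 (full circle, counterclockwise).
0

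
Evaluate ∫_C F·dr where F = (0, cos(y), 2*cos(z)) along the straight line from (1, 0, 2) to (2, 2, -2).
-3*sin(2)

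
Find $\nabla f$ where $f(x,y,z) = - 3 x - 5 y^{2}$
(-3, -10*y, 0)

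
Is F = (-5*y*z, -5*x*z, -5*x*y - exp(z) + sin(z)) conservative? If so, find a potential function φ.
Yes, F is conservative. φ = -5*x*y*z - exp(z) - cos(z)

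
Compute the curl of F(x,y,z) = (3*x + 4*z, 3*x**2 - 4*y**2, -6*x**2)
(0, 12*x + 4, 6*x)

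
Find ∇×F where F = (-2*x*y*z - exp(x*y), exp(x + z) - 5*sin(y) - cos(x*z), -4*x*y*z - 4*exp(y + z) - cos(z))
(-4*x*z - x*sin(x*z) - exp(x + z) - 4*exp(y + z), 2*y*(-x + 2*z), 2*x*z + x*exp(x*y) + z*sin(x*z) + exp(x + z))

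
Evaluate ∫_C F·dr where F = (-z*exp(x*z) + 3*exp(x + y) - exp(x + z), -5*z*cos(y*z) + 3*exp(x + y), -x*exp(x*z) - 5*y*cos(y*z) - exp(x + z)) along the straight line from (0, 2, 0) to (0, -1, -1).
-3*exp(2) - 5*sin(1) + 2*exp(-1) + 1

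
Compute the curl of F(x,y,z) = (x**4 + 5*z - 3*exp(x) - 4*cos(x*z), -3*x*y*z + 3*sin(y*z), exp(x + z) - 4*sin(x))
(3*y*(x - cos(y*z)), 4*x*sin(x*z) - exp(x + z) + 4*cos(x) + 5, -3*y*z)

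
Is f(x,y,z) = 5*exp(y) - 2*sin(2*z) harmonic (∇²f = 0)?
No, ∇²f = 5*exp(y) + 8*sin(2*z)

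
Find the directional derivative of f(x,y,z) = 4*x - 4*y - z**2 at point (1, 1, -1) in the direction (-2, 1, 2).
-8/3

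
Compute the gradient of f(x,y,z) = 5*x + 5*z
(5, 0, 5)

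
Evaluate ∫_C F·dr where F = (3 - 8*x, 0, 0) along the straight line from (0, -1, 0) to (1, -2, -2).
-1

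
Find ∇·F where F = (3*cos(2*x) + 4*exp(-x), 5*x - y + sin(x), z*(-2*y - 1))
-2*y - 6*sin(2*x) - 2 - 4*exp(-x)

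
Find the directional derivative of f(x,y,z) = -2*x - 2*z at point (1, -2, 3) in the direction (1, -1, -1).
0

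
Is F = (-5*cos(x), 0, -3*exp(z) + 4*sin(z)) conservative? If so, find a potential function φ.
Yes, F is conservative. φ = -3*exp(z) - 5*sin(x) - 4*cos(z)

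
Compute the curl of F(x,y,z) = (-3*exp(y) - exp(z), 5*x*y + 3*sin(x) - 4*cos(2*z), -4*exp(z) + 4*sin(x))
(-8*sin(2*z), -exp(z) - 4*cos(x), 5*y + 3*exp(y) + 3*cos(x))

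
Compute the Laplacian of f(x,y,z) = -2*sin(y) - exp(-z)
2*sin(y) - exp(-z)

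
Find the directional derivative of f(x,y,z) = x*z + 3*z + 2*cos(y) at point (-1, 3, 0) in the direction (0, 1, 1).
sqrt(2)*(1 - sin(3))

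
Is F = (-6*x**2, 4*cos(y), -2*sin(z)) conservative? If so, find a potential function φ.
Yes, F is conservative. φ = -2*x**3 + 4*sin(y) + 2*cos(z)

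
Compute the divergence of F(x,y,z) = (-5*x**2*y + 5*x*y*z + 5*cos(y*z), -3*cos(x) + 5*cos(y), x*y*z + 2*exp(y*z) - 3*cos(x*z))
-9*x*y + 3*x*sin(x*z) + 5*y*z + 2*y*exp(y*z) - 5*sin(y)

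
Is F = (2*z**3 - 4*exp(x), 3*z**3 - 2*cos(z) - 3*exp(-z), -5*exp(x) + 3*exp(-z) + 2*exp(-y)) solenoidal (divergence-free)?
No, ∇·F = -4*exp(x) - 3*exp(-z)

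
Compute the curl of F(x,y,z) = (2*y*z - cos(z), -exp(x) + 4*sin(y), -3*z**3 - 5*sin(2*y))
(-10*cos(2*y), 2*y + sin(z), -2*z - exp(x))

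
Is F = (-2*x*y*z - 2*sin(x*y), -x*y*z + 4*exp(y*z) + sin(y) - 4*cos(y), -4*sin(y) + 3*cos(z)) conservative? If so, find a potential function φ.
No, ∇×F = (x*y - 4*y*exp(y*z) - 4*cos(y), -2*x*y, 2*x*z + 2*x*cos(x*y) - y*z) ≠ 0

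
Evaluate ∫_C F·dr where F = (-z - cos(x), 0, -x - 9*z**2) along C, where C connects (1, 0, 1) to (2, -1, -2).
-sin(2) + sin(1) + 32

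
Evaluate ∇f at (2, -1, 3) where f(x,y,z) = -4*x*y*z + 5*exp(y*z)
(12, -24 + 15*exp(-3), 8 - 5*exp(-3))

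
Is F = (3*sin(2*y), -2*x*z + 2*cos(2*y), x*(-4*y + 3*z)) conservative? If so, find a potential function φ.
No, ∇×F = (-2*x, 4*y - 3*z, -2*z - 6*cos(2*y)) ≠ 0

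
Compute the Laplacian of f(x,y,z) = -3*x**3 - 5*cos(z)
-18*x + 5*cos(z)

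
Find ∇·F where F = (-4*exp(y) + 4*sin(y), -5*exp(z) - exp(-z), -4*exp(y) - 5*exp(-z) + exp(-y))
5*exp(-z)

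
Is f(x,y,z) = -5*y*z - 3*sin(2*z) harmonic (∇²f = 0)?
No, ∇²f = 12*sin(2*z)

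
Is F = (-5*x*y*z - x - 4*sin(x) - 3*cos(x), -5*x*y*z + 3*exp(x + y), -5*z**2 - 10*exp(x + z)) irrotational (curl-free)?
No, ∇×F = (5*x*y, -5*x*y + 10*exp(x + z), 5*x*z - 5*y*z + 3*exp(x + y))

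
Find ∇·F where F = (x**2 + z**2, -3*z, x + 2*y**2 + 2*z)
2*x + 2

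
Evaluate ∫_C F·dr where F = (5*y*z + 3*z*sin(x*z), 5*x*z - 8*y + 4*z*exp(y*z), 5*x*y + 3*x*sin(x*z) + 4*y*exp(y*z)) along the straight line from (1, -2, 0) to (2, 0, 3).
19 - 3*cos(6)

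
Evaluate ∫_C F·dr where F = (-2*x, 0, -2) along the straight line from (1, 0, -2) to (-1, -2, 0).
-4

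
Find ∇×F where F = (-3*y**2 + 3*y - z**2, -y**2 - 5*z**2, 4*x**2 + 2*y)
(10*z + 2, -8*x - 2*z, 6*y - 3)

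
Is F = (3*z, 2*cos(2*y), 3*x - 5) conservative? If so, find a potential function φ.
Yes, F is conservative. φ = 3*x*z - 5*z + sin(2*y)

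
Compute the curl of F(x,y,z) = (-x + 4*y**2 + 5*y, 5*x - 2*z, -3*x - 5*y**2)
(2 - 10*y, 3, -8*y)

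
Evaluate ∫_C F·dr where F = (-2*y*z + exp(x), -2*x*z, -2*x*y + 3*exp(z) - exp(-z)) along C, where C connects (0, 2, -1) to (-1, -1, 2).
-5 - E - 2*exp(-1) + exp(-2) + 3*exp(2)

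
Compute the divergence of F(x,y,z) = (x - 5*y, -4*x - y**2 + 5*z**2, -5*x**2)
1 - 2*y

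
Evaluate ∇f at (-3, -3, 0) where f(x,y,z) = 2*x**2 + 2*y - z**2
(-12, 2, 0)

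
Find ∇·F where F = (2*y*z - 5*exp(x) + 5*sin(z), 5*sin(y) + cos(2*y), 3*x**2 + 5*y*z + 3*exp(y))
5*y - 5*exp(x) - 2*sin(2*y) + 5*cos(y)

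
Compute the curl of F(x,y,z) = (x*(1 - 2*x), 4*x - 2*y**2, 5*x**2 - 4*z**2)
(0, -10*x, 4)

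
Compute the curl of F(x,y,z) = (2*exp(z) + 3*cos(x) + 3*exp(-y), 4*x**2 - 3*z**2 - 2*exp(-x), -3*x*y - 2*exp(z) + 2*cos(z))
(-3*x + 6*z, 3*y + 2*exp(z), 8*x + 3*exp(-y) + 2*exp(-x))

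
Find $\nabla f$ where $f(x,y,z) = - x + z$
(-1, 0, 1)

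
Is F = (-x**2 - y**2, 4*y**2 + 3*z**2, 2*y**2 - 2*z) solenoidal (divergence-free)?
No, ∇·F = -2*x + 8*y - 2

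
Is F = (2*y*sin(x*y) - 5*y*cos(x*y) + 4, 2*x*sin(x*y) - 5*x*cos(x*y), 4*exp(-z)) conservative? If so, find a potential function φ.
Yes, F is conservative. φ = 4*x - 5*sin(x*y) - 2*cos(x*y) - 4*exp(-z)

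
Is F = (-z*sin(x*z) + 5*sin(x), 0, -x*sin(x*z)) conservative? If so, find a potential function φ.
Yes, F is conservative. φ = -5*cos(x) + cos(x*z)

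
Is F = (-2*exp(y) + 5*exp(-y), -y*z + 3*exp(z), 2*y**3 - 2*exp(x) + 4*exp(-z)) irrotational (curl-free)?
No, ∇×F = (6*y**2 + y - 3*exp(z), 2*exp(x), 2*exp(y) + 5*exp(-y))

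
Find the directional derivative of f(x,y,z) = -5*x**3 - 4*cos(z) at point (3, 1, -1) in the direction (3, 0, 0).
-135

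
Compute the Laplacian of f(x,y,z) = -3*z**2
-6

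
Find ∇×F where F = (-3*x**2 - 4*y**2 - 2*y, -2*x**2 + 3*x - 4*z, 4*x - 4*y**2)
(4 - 8*y, -4, -4*x + 8*y + 5)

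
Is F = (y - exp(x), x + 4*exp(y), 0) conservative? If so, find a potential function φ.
Yes, F is conservative. φ = x*y - exp(x) + 4*exp(y)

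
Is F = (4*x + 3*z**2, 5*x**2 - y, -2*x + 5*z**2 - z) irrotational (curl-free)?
No, ∇×F = (0, 6*z + 2, 10*x)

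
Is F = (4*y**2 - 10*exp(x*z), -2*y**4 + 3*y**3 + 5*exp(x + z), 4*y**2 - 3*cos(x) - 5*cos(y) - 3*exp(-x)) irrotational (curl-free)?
No, ∇×F = (8*y - 5*exp(x + z) + 5*sin(y), -10*x*exp(x*z) - 3*sin(x) - 3*exp(-x), -8*y + 5*exp(x + z))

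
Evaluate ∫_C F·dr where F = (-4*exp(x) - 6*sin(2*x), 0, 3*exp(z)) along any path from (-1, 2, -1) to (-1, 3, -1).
0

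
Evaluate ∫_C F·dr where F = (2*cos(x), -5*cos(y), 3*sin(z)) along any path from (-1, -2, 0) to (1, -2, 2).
-3*cos(2) + 3 + 4*sin(1)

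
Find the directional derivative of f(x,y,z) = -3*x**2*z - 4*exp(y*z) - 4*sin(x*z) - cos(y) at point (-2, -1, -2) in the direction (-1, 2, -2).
-2*sin(1)/3 - 8*cos(4) + 16 + 8*exp(2)/3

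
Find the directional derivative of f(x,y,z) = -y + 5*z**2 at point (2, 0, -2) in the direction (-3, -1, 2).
-39*sqrt(14)/14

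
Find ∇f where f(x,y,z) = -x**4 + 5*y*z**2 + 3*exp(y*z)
(-4*x**3, z*(5*z + 3*exp(y*z)), y*(10*z + 3*exp(y*z)))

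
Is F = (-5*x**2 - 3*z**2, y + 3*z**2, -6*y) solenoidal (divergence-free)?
No, ∇·F = 1 - 10*x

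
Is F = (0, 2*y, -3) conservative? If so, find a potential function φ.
Yes, F is conservative. φ = y**2 - 3*z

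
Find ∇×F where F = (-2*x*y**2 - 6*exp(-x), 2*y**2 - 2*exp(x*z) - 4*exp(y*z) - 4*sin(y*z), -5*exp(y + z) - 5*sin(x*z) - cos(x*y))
(2*x*exp(x*z) + x*sin(x*y) + 4*y*exp(y*z) + 4*y*cos(y*z) - 5*exp(y + z), -y*sin(x*y) + 5*z*cos(x*z), 4*x*y - 2*z*exp(x*z))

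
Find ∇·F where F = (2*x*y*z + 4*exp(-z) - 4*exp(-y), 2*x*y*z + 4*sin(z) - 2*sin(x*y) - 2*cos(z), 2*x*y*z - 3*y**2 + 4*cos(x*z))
2*x*y + 2*x*z - 4*x*sin(x*z) - 2*x*cos(x*y) + 2*y*z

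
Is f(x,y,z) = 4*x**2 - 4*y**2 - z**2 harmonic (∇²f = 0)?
No, ∇²f = -2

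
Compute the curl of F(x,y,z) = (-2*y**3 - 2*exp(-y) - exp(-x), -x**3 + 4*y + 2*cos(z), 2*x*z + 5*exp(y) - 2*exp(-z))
(5*exp(y) + 2*sin(z), -2*z, -3*x**2 + 6*y**2 - 2*exp(-y))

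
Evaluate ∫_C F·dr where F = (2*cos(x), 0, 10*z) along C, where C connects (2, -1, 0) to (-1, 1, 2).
-2*sin(2) - 2*sin(1) + 20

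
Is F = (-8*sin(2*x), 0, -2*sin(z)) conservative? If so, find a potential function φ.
Yes, F is conservative. φ = 4*cos(2*x) + 2*cos(z)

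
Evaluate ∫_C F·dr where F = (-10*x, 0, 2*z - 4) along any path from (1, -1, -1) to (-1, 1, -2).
7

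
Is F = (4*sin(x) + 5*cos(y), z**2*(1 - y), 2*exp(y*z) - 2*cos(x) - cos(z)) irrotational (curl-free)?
No, ∇×F = (2*z*(y + exp(y*z) - 1), -2*sin(x), 5*sin(y))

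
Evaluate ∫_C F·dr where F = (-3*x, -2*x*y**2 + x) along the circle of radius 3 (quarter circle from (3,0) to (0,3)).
27/2 - 63*pi/8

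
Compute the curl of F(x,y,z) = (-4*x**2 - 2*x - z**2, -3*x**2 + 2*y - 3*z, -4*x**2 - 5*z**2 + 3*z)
(3, 8*x - 2*z, -6*x)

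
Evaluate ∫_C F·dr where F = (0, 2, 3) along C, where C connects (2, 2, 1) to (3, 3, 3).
8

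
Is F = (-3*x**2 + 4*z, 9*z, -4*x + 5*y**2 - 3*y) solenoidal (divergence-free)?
No, ∇·F = -6*x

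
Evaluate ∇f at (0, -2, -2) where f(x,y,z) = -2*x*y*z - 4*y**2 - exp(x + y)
(-8 - exp(-2), 16 - exp(-2), 0)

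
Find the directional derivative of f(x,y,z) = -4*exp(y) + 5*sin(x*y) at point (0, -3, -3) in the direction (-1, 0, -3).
3*sqrt(10)/2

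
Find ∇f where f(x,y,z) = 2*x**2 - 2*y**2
(4*x, -4*y, 0)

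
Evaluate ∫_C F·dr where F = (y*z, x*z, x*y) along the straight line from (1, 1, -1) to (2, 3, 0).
1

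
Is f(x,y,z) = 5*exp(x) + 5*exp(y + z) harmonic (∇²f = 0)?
No, ∇²f = 5*exp(x) + 10*exp(y + z)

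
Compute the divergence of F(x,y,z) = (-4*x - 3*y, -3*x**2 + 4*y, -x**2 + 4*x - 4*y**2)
0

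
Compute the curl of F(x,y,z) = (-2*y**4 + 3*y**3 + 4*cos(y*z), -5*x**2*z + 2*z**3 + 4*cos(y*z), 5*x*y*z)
(5*x**2 + 5*x*z + 4*y*sin(y*z) - 6*z**2, -y*(5*z + 4*sin(y*z)), -10*x*z + 8*y**3 - 9*y**2 + 4*z*sin(y*z))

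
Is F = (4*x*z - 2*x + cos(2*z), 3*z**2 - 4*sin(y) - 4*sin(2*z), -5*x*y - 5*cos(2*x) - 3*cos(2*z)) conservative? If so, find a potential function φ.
No, ∇×F = (-5*x - 6*z + 8*cos(2*z), 4*x + 5*y - 10*sin(2*x) - 2*sin(2*z), 0) ≠ 0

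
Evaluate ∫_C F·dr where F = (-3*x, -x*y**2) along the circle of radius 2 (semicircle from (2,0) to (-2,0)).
-2*pi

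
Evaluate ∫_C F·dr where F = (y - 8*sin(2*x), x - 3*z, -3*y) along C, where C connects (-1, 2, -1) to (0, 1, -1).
3 - 4*cos(2)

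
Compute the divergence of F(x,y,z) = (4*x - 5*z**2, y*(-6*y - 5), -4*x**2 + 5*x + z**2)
-12*y + 2*z - 1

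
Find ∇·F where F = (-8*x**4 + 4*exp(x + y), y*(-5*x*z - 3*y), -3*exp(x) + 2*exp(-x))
-32*x**3 - 5*x*z - 6*y + 4*exp(x + y)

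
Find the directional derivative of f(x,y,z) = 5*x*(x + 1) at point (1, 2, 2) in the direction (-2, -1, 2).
-10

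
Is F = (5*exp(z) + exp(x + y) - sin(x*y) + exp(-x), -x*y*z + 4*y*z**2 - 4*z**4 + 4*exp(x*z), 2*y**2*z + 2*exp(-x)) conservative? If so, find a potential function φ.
No, ∇×F = (x*y - 4*x*exp(x*z) - 4*y*z + 16*z**3, 5*exp(z) + 2*exp(-x), x*cos(x*y) - y*z + 4*z*exp(x*z) - exp(x + y)) ≠ 0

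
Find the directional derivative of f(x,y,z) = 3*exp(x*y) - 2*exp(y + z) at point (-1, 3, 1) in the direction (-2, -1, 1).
-5*sqrt(6)*exp(-3)/2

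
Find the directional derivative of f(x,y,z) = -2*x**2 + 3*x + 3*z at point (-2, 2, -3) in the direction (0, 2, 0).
0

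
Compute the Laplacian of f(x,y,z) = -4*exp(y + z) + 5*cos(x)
-8*exp(y + z) - 5*cos(x)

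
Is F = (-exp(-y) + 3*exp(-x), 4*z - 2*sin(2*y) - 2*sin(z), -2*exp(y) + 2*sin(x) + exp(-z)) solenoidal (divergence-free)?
No, ∇·F = -4*cos(2*y) - exp(-z) - 3*exp(-x)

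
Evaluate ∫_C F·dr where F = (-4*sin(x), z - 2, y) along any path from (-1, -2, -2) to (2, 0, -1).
-8 - 4*cos(1) + 4*cos(2)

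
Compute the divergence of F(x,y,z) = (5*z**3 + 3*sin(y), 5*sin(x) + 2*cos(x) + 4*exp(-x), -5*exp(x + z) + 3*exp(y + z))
-5*exp(x + z) + 3*exp(y + z)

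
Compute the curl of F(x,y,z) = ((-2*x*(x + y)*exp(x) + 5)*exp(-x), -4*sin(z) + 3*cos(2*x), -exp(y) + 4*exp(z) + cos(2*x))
(-exp(y) + 4*cos(z), 2*sin(2*x), 2*x - 6*sin(2*x))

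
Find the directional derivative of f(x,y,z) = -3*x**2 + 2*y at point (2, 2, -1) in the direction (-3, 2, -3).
20*sqrt(22)/11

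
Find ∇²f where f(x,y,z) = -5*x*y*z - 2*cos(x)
2*cos(x)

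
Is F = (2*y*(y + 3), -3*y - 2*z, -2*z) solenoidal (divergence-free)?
No, ∇·F = -5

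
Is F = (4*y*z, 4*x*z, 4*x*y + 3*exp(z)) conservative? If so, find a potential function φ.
Yes, F is conservative. φ = 4*x*y*z + 3*exp(z)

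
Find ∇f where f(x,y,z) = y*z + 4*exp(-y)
(0, z - 4*exp(-y), y)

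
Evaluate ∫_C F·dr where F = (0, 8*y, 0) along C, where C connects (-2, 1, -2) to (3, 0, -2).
-4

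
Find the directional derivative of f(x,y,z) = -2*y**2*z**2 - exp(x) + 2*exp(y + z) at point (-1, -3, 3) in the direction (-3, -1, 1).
3*sqrt(11)*(1 - 72*E)*exp(-1)/11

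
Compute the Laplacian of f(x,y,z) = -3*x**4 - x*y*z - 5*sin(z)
-36*x**2 + 5*sin(z)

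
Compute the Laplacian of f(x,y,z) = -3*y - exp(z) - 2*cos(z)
-exp(z) + 2*cos(z)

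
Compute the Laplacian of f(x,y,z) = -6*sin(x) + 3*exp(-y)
6*sin(x) + 3*exp(-y)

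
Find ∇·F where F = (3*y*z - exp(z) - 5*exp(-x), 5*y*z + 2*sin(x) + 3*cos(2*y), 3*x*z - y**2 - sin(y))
3*x + 5*z - 6*sin(2*y) + 5*exp(-x)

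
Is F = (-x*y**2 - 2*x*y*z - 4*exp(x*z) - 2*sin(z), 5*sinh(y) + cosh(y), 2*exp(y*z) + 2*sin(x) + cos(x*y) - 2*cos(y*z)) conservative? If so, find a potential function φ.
No, ∇×F = (-x*sin(x*y) + 2*z*exp(y*z) + 2*z*sin(y*z), -2*x*y - 4*x*exp(x*z) + y*sin(x*y) - 2*cos(x) - 2*cos(z), 2*x*(y + z)) ≠ 0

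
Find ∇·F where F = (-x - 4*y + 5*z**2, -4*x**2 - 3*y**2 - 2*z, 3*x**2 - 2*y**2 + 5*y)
-6*y - 1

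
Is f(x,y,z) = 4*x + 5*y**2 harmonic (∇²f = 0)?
No, ∇²f = 10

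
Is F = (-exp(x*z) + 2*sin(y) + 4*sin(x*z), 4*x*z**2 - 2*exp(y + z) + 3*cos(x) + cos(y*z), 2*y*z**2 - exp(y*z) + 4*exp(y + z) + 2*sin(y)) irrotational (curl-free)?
No, ∇×F = (-8*x*z + y*sin(y*z) + 2*z**2 - z*exp(y*z) + 6*exp(y + z) + 2*cos(y), x*(-exp(x*z) + 4*cos(x*z)), 4*z**2 - 3*sin(x) - 2*cos(y))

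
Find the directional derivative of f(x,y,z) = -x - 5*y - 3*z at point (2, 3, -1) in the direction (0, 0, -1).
3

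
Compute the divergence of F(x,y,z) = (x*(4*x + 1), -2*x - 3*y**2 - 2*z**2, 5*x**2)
8*x - 6*y + 1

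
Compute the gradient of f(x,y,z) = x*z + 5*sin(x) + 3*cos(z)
(z + 5*cos(x), 0, x - 3*sin(z))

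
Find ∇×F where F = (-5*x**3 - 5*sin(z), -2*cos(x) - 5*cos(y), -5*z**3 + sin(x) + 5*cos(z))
(0, -cos(x) - 5*cos(z), 2*sin(x))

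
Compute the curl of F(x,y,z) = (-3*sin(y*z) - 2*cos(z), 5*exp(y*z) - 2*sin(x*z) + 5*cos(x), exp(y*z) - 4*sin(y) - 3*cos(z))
(2*x*cos(x*z) - 5*y*exp(y*z) + z*exp(y*z) - 4*cos(y), -3*y*cos(y*z) + 2*sin(z), -2*z*cos(x*z) + 3*z*cos(y*z) - 5*sin(x))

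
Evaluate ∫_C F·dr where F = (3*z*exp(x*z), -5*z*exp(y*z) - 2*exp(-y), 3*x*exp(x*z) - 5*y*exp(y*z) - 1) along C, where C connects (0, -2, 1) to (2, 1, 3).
-5*exp(3) - 2*exp(2) - 5 + 5*exp(-2) + 2*exp(-1) + 3*exp(6)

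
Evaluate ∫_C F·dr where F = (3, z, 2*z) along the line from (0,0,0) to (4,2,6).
54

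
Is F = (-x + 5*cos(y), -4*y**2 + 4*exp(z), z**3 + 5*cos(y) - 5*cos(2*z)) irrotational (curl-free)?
No, ∇×F = (-4*exp(z) - 5*sin(y), 0, 5*sin(y))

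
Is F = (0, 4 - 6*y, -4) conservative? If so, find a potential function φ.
Yes, F is conservative. φ = -3*y**2 + 4*y - 4*z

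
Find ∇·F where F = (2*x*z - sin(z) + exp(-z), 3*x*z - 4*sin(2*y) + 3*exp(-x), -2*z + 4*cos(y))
2*z - 8*cos(2*y) - 2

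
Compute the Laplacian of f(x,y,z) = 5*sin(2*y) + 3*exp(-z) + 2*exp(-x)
-20*sin(2*y) + 3*exp(-z) + 2*exp(-x)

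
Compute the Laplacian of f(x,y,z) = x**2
2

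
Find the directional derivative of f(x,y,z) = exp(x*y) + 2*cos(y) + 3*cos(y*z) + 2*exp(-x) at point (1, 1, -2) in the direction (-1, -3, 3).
sqrt(19)*(-4*exp(2) + 2 + 6*E*sin(1) + 27*E*sin(2))*exp(-1)/19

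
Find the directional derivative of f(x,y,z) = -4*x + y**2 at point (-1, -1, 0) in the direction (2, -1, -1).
-sqrt(6)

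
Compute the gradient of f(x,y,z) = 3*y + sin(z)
(0, 3, cos(z))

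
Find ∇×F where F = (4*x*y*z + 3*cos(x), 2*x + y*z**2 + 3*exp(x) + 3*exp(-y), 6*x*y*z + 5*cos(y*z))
(z*(6*x - 2*y - 5*sin(y*z)), 2*y*(2*x - 3*z), -4*x*z + 3*exp(x) + 2)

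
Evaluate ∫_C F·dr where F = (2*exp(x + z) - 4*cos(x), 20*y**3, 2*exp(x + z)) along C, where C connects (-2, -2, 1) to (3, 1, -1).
-75 - 4*sin(2) - 2*exp(-1) - 4*sin(3) + 2*exp(2)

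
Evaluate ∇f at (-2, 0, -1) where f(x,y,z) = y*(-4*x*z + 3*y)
(0, -8, 0)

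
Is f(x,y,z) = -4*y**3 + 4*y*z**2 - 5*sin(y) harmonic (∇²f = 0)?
No, ∇²f = -16*y + 5*sin(y)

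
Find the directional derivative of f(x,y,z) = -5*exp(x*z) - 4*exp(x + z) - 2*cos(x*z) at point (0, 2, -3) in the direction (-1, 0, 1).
-15*sqrt(2)/2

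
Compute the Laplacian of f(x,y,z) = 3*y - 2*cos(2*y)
8*cos(2*y)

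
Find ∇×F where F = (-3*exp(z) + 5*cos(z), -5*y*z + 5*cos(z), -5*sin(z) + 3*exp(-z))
(5*y + 5*sin(z), -3*exp(z) - 5*sin(z), 0)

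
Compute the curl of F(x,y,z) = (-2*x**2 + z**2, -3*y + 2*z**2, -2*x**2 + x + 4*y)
(4 - 4*z, 4*x + 2*z - 1, 0)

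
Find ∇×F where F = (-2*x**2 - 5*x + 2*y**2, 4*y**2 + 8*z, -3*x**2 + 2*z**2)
(-8, 6*x, -4*y)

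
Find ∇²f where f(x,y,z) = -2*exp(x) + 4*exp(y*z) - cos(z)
4*y**2*exp(y*z) + 4*z**2*exp(y*z) - 2*exp(x) + cos(z)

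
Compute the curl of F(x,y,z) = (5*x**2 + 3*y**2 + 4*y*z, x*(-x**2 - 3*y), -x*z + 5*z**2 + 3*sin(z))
(0, 4*y + z, -3*x**2 - 9*y - 4*z)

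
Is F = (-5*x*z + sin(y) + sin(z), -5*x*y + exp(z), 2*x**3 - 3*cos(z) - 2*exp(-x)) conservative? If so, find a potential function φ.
No, ∇×F = (-exp(z), -6*x**2 - 5*x + cos(z) - 2*exp(-x), -5*y - cos(y)) ≠ 0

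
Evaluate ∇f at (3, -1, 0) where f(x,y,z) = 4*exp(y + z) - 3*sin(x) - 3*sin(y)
(-3*cos(3), -3*cos(1) + 4*exp(-1), 4*exp(-1))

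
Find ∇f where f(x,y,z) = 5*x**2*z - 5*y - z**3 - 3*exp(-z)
(10*x*z, -5, 5*x**2 - 3*z**2 + 3*exp(-z))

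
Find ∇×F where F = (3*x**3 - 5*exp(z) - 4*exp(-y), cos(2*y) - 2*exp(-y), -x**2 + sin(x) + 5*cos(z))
(0, 2*x - 5*exp(z) - cos(x), -4*exp(-y))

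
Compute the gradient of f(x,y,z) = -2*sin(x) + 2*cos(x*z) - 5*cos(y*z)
(-2*z*sin(x*z) - 2*cos(x), 5*z*sin(y*z), -2*x*sin(x*z) + 5*y*sin(y*z))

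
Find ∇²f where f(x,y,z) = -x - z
0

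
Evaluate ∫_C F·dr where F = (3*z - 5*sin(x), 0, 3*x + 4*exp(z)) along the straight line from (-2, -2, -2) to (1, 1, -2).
-18 - 5*cos(2) + 5*cos(1)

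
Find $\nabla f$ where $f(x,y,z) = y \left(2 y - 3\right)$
(0, 4*y - 3, 0)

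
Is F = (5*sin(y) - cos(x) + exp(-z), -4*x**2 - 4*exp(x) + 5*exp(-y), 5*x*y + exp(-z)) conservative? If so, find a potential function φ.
No, ∇×F = (5*x, -5*y - exp(-z), -8*x - 4*exp(x) - 5*cos(y)) ≠ 0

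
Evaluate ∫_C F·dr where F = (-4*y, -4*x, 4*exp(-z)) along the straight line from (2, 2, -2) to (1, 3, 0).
4*exp(2)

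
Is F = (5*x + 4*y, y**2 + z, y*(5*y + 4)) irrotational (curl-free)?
No, ∇×F = (10*y + 3, 0, -4)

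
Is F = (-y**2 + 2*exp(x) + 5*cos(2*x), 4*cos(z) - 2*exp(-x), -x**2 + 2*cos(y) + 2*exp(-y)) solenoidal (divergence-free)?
No, ∇·F = 2*exp(x) - 10*sin(2*x)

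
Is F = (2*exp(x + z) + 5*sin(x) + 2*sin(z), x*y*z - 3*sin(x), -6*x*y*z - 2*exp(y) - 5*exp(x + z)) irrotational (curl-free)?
No, ∇×F = (-x*y - 6*x*z - 2*exp(y), 6*y*z + 7*exp(x + z) + 2*cos(z), y*z - 3*cos(x))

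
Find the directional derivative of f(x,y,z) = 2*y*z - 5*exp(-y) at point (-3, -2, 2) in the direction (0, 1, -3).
sqrt(10)*(16 + 5*exp(2))/10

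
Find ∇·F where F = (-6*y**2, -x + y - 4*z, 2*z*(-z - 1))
-4*z - 1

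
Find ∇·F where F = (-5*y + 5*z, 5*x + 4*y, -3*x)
4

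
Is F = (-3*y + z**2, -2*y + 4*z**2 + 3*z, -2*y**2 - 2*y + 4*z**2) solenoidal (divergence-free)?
No, ∇·F = 8*z - 2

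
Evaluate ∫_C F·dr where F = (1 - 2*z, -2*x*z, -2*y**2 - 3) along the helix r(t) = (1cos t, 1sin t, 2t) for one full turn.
4*pi*(-6 - pi)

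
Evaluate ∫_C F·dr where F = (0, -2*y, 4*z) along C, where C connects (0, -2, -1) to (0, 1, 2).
9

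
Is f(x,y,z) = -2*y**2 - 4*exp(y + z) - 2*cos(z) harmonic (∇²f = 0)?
No, ∇²f = -8*exp(y + z) + 2*cos(z) - 4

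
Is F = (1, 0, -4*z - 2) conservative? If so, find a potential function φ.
Yes, F is conservative. φ = x - 2*z**2 - 2*z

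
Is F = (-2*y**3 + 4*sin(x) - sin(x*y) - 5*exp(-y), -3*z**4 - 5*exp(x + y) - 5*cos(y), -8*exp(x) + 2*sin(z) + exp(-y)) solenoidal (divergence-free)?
No, ∇·F = -y*cos(x*y) - 5*exp(x + y) + 5*sin(y) + 4*cos(x) + 2*cos(z)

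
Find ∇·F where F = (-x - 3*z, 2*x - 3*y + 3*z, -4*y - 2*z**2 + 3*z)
-4*z - 1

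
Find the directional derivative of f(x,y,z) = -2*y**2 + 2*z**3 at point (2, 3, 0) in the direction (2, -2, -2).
4*sqrt(3)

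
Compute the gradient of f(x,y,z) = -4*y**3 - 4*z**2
(0, -12*y**2, -8*z)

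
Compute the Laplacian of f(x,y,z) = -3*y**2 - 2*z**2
-10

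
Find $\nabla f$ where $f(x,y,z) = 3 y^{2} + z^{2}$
(0, 6*y, 2*z)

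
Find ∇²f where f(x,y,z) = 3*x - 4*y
0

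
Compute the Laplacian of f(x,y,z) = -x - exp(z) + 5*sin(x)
-exp(z) - 5*sin(x)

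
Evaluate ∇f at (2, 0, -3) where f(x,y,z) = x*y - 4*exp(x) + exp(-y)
(-4*exp(2), 1, 0)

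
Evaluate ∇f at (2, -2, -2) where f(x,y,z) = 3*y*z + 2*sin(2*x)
(4*cos(4), -6, -6)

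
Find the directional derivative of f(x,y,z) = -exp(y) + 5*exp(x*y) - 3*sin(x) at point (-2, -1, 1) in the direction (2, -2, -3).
2*sqrt(17)*(1 - 3*E*cos(2) + 5*exp(3))*exp(-1)/17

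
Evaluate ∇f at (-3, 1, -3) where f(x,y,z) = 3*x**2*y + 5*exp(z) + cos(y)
(-18, 27 - sin(1), 5*exp(-3))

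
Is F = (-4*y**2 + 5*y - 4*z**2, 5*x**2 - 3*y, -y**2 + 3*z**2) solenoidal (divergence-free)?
No, ∇·F = 6*z - 3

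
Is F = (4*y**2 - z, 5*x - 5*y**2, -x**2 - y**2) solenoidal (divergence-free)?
No, ∇·F = -10*y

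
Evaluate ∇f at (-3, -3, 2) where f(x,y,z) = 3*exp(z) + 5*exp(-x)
(-5*exp(3), 0, 3*exp(2))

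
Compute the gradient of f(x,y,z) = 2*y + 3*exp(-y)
(0, 2 - 3*exp(-y), 0)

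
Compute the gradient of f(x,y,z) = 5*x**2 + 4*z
(10*x, 0, 4)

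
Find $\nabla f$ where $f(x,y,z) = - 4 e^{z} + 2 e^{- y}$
(0, -2*exp(-y), -4*exp(z))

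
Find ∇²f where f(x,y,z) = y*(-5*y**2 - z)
-30*y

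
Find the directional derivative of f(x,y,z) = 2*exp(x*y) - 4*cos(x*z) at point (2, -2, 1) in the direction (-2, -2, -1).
-16*sin(2)/3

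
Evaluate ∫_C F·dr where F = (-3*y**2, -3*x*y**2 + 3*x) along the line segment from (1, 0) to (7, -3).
117/2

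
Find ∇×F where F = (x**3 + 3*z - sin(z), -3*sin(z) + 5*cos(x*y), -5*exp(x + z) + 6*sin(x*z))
(3*cos(z), -6*z*cos(x*z) + 5*exp(x + z) - cos(z) + 3, -5*y*sin(x*y))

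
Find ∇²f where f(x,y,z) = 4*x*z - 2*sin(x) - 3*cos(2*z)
2*sin(x) + 12*cos(2*z)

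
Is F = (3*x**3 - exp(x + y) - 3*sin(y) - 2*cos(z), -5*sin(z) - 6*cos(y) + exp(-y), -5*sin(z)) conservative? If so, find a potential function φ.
No, ∇×F = (5*cos(z), 2*sin(z), exp(x + y) + 3*cos(y)) ≠ 0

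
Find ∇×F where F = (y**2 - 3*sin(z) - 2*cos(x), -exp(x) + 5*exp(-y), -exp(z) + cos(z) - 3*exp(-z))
(0, -3*cos(z), -2*y - exp(x))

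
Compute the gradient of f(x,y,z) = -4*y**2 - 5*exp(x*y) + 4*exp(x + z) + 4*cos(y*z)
(-5*y*exp(x*y) + 4*exp(x + z), -5*x*exp(x*y) - 8*y - 4*z*sin(y*z), -4*y*sin(y*z) + 4*exp(x + z))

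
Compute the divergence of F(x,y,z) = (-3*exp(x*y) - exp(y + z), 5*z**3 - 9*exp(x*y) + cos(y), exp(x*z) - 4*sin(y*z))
-9*x*exp(x*y) + x*exp(x*z) - 3*y*exp(x*y) - 4*y*cos(y*z) - sin(y)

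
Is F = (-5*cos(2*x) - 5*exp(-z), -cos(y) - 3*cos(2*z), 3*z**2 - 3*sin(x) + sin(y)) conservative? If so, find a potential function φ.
No, ∇×F = (-6*sin(2*z) + cos(y), 3*cos(x) + 5*exp(-z), 0) ≠ 0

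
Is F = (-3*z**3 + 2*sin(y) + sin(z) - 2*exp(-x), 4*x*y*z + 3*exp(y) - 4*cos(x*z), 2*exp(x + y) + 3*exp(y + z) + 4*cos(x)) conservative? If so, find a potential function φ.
No, ∇×F = (-4*x*y - 4*x*sin(x*z) + 2*exp(x + y) + 3*exp(y + z), -9*z**2 - 2*exp(x + y) + 4*sin(x) + cos(z), 4*y*z + 4*z*sin(x*z) - 2*cos(y)) ≠ 0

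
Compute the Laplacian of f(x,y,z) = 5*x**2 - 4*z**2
2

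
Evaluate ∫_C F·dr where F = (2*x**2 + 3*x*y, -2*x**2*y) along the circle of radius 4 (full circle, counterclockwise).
0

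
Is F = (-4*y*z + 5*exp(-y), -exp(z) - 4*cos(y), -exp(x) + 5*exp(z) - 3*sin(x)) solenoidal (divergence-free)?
No, ∇·F = 5*exp(z) + 4*sin(y)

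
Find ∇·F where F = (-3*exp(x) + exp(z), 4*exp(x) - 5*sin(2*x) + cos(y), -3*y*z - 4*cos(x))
-3*y - 3*exp(x) - sin(y)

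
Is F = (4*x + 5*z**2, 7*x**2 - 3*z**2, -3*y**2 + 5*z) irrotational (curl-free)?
No, ∇×F = (-6*y + 6*z, 10*z, 14*x)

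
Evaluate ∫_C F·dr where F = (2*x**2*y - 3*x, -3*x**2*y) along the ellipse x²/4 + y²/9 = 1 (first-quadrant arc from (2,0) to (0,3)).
-21 - 3*pi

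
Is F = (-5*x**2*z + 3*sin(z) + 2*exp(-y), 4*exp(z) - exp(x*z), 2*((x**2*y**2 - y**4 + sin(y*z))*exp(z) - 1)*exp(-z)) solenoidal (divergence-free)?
No, ∇·F = -10*x*z + 2*y*cos(y*z) + 2*exp(-z)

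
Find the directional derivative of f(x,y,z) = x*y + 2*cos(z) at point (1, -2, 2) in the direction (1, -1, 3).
-3*sqrt(11)*(1 + 2*sin(2))/11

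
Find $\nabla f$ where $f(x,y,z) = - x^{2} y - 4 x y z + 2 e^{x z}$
(-2*x*y - 4*y*z + 2*z*exp(x*z), x*(-x - 4*z), 2*x*(-2*y + exp(x*z)))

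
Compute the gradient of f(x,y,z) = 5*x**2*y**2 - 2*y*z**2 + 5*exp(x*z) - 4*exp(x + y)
(10*x*y**2 + 5*z*exp(x*z) - 4*exp(x + y), 10*x**2*y - 2*z**2 - 4*exp(x + y), 5*x*exp(x*z) - 4*y*z)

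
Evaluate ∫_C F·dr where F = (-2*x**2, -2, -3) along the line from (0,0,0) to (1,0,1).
-11/3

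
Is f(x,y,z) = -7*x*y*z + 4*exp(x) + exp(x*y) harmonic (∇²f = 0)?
No, ∇²f = x**2*exp(x*y) + y**2*exp(x*y) + 4*exp(x)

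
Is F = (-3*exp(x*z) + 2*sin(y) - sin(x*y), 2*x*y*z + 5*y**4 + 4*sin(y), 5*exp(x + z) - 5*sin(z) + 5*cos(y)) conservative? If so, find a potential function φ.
No, ∇×F = (-2*x*y - 5*sin(y), -3*x*exp(x*z) - 5*exp(x + z), x*cos(x*y) + 2*y*z - 2*cos(y)) ≠ 0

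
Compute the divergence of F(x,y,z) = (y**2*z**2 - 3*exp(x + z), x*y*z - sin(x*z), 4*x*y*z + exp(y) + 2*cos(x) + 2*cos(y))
4*x*y + x*z - 3*exp(x + z)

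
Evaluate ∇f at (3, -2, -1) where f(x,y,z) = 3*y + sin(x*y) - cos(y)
(-2*cos(6), -sin(2) + 3*cos(6) + 3, 0)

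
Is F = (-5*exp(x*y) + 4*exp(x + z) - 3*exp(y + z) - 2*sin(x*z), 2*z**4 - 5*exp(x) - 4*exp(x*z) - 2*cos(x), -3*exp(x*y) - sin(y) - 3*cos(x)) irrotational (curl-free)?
No, ∇×F = (-3*x*exp(x*y) + 4*x*exp(x*z) - 8*z**3 - cos(y), -2*x*cos(x*z) + 3*y*exp(x*y) + 4*exp(x + z) - 3*exp(y + z) - 3*sin(x), 5*x*exp(x*y) - 4*z*exp(x*z) - 5*exp(x) + 3*exp(y + z) + 2*sin(x))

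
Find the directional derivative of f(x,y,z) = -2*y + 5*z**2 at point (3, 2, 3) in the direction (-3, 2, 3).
43*sqrt(22)/11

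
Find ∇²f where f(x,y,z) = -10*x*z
0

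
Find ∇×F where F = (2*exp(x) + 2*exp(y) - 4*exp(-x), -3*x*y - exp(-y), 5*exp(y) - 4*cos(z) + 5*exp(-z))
(5*exp(y), 0, -3*y - 2*exp(y))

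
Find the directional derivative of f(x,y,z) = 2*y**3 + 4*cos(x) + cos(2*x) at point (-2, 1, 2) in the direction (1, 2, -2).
2*sin(4)/3 + 4*sin(2)/3 + 4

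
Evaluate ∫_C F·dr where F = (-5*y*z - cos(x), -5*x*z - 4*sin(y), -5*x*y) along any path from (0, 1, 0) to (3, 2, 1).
-30 - 4*cos(1) + 4*cos(2) - sin(3)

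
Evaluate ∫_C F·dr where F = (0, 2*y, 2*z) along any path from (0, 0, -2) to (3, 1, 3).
6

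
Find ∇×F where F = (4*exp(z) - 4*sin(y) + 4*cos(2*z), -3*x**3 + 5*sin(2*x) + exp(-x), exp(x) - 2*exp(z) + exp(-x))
(0, -exp(x) + 4*exp(z) - 8*sin(2*z) + exp(-x), -9*x**2 + 10*cos(2*x) + 4*cos(y) - exp(-x))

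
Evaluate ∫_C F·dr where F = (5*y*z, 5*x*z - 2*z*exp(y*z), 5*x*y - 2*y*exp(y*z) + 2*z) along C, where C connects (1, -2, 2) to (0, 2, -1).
-2*exp(-2) + 2*exp(-4) + 17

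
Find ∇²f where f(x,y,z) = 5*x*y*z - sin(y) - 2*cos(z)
sin(y) + 2*cos(z)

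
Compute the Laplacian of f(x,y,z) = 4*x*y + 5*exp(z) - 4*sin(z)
5*exp(z) + 4*sin(z)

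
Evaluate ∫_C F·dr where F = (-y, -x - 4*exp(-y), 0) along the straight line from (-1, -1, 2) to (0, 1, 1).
1 - 8*sinh(1)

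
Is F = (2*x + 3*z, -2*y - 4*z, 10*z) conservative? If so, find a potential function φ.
No, ∇×F = (4, 3, 0) ≠ 0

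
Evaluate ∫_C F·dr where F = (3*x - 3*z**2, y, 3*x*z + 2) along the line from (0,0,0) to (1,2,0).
7/2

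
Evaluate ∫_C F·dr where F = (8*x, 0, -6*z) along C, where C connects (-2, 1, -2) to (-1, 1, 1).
-3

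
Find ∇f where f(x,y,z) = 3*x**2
(6*x, 0, 0)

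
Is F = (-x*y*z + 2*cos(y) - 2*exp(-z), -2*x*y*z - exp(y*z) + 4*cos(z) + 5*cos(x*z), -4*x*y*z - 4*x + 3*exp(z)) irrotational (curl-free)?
No, ∇×F = (2*x*y - 4*x*z + 5*x*sin(x*z) + y*exp(y*z) + 4*sin(z), -x*y + 4*y*z + 4 + 2*exp(-z), x*z - 2*y*z - 5*z*sin(x*z) + 2*sin(y))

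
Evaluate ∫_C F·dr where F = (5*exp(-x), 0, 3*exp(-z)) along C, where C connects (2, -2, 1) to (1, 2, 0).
-3 - 2*exp(-1) + 5*exp(-2)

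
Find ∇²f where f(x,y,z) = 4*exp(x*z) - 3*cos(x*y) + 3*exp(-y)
4*x**2*exp(x*z) + 3*x**2*cos(x*y) + 3*y**2*cos(x*y) + 4*z**2*exp(x*z) + 3*exp(-y)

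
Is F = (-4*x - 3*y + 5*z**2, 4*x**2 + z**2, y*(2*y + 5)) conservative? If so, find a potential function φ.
No, ∇×F = (4*y - 2*z + 5, 10*z, 8*x + 3) ≠ 0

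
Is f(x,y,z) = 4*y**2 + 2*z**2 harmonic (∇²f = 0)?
No, ∇²f = 12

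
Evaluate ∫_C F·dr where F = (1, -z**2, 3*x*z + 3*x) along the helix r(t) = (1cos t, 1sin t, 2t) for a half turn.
-26 + 8*pi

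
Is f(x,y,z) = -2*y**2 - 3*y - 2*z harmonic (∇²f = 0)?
No, ∇²f = -4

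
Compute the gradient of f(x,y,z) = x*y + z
(y, x, 1)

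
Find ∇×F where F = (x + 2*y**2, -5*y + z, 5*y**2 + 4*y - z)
(10*y + 3, 0, -4*y)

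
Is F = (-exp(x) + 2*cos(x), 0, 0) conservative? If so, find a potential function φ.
Yes, F is conservative. φ = -exp(x) + 2*sin(x)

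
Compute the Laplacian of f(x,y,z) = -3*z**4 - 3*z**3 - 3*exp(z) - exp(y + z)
-36*z**2 - 18*z - 3*exp(z) - 2*exp(y + z)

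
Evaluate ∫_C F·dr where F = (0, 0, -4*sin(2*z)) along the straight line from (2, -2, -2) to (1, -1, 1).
2*cos(2) - 2*cos(4)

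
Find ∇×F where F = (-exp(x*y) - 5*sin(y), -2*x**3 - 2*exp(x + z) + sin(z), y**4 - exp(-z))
(4*y**3 + 2*exp(x + z) - cos(z), 0, -6*x**2 + x*exp(x*y) - 2*exp(x + z) + 5*cos(y))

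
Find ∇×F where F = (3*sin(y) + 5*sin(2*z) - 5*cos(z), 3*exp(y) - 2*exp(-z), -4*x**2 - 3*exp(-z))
(-2*exp(-z), 8*x + 5*sin(z) + 10*cos(2*z), -3*cos(y))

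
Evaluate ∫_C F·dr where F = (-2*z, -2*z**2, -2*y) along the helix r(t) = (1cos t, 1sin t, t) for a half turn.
-4 + 6*pi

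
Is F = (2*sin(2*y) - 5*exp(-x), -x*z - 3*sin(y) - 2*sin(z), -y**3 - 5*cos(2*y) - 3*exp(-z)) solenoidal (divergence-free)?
No, ∇·F = -3*cos(y) + 3*exp(-z) + 5*exp(-x)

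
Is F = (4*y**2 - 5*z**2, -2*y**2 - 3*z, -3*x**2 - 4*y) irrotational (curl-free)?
No, ∇×F = (-1, 6*x - 10*z, -8*y)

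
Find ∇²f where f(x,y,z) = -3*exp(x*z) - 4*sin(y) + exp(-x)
-3*x**2*exp(x*z) - 3*z**2*exp(x*z) + 4*sin(y) + exp(-x)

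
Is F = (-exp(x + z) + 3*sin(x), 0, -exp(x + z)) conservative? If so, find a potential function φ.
Yes, F is conservative. φ = -exp(x + z) - 3*cos(x)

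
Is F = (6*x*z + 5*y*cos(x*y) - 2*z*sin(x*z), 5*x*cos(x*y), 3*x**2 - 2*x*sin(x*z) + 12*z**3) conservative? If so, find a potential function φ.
Yes, F is conservative. φ = 3*x**2*z + 3*z**4 + 5*sin(x*y) + 2*cos(x*z)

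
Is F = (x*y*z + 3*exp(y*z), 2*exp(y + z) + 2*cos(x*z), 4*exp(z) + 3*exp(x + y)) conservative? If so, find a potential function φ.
No, ∇×F = (2*x*sin(x*z) + 3*exp(x + y) - 2*exp(y + z), x*y + 3*y*exp(y*z) - 3*exp(x + y), -z*(x + 3*exp(y*z) + 2*sin(x*z))) ≠ 0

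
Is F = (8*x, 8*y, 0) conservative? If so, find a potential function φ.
Yes, F is conservative. φ = 4*x**2 + 4*y**2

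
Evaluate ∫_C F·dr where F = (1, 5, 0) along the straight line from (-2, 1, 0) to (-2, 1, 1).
0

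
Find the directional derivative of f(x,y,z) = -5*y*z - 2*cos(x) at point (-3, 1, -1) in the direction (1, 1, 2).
-sqrt(6)*(2*sin(3) + 5)/6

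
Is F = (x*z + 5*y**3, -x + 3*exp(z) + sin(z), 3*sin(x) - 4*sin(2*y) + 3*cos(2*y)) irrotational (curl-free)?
No, ∇×F = (-3*exp(z) - 6*sin(2*y) - 8*cos(2*y) - cos(z), x - 3*cos(x), -15*y**2 - 1)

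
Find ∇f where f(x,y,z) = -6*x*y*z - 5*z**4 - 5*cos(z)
(-6*y*z, -6*x*z, -6*x*y - 20*z**3 + 5*sin(z))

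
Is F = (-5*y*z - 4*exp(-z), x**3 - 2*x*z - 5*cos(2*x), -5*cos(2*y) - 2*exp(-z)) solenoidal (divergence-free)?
No, ∇·F = 2*exp(-z)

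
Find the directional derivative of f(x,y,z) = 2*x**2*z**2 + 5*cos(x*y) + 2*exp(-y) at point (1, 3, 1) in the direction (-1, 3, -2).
3*sqrt(14)*(-2*exp(3) - 1)*exp(-3)/7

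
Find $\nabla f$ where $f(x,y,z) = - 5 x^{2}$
(-10*x, 0, 0)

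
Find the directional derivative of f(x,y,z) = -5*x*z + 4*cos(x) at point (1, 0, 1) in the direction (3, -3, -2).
-sqrt(22)*(5 + 12*sin(1))/22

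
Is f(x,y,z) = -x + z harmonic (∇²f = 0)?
Yes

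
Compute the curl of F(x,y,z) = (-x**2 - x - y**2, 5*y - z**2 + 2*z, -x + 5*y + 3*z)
(2*z + 3, 1, 2*y)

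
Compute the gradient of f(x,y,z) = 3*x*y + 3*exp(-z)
(3*y, 3*x, -3*exp(-z))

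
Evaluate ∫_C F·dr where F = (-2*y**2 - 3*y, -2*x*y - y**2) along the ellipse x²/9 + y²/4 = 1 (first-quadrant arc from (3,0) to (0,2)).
16/3 + 9*pi/2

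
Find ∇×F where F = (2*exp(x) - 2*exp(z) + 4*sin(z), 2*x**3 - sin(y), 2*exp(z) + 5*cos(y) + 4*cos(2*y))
(-(16*cos(y) + 5)*sin(y), -2*exp(z) + 4*cos(z), 6*x**2)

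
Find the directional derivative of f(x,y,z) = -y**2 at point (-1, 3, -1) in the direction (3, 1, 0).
-3*sqrt(10)/5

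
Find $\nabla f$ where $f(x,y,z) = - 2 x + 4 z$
(-2, 0, 4)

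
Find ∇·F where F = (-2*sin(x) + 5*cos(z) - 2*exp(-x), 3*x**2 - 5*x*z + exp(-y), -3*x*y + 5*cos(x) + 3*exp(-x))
-2*cos(x) - exp(-y) + 2*exp(-x)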